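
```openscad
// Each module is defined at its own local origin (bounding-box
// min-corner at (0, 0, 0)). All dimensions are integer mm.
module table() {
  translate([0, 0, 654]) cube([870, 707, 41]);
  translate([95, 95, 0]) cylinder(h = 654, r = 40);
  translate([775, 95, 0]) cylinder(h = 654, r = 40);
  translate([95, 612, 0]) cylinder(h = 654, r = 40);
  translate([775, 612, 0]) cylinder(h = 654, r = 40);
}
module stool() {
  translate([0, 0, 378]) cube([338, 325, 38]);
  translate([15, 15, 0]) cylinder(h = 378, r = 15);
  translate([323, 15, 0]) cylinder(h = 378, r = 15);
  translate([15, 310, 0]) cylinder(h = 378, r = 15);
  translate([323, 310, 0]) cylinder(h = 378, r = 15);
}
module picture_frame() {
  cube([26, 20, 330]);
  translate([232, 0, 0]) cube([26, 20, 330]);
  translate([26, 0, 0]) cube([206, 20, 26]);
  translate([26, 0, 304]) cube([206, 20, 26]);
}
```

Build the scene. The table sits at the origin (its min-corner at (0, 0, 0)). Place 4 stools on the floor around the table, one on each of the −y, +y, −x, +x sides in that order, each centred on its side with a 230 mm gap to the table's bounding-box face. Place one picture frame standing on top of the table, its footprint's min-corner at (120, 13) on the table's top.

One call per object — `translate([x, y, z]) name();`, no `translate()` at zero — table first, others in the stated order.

table();
translate([266, -555, 0]) stool();
translate([266, 937, 0]) stool();
translate([-568, 191, 0]) stool();
translate([1100, 191, 0]) stool();
translate([120, 13, 695]) picture_frame();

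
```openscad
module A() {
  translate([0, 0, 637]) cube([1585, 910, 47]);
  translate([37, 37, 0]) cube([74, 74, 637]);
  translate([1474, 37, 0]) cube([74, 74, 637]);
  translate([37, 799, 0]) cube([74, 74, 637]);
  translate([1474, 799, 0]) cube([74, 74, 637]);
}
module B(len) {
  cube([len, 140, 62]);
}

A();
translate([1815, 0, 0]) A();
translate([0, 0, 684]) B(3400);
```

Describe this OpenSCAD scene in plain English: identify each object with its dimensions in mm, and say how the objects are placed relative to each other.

A is a rectangular dining table. The top is 1585×910×47 mm with its upper surface at z = 684 mm. It stands on four 74×74 mm square legs, each inset 37 mm from the nearest pair of top edges, running from the floor to the underside of the top.

B is a rectangular beam 3400 mm long (x), 140 mm deep (y), 62 mm thick (z).

The beam spans the tops of two tables placed 230 mm apart, resting at z = 684 mm.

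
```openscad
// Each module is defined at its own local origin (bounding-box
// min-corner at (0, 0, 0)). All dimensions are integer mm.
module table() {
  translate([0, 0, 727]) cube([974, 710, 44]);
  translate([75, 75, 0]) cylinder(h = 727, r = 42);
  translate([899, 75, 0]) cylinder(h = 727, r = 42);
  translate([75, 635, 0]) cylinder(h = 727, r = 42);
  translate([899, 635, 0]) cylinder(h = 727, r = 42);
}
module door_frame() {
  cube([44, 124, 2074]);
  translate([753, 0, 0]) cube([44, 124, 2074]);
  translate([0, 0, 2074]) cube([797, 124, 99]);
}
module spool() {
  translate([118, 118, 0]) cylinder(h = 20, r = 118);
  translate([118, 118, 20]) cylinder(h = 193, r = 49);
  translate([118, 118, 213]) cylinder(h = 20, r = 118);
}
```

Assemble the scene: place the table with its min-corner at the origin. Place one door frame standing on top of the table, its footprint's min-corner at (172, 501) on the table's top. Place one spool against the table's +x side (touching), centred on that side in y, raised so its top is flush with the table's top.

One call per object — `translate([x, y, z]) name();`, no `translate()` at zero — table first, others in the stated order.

table();
translate([172, 501, 771]) door_frame();
translate([974, 237, 538]) spool();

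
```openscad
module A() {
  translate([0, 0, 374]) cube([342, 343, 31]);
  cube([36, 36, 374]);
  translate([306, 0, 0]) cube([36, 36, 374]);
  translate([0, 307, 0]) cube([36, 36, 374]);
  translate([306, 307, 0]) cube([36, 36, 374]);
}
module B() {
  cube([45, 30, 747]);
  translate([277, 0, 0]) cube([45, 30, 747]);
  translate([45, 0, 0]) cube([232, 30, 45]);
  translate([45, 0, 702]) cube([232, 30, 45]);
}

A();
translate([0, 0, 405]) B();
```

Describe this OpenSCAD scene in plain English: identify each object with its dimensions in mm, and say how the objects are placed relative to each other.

A is a four-legged stool. The seat is a 342×343×31 mm slab whose top surface is at z = 405 mm; four square legs, each 36×36 mm in cross-section, run from the floor (z = 0) to the underside of the seat, each flush with a corner of the seat.

B is a rectangular picture frame lying in the x–z plane (depth along y). The opening is 232 mm wide (x) by 657 mm tall (z), surrounded by a border 45 mm wide on all four sides. The frame is 30 mm deep and is made of two full-height vertical stiles with two horizontal rails fitted between them.

The picture frame is on top of the stool.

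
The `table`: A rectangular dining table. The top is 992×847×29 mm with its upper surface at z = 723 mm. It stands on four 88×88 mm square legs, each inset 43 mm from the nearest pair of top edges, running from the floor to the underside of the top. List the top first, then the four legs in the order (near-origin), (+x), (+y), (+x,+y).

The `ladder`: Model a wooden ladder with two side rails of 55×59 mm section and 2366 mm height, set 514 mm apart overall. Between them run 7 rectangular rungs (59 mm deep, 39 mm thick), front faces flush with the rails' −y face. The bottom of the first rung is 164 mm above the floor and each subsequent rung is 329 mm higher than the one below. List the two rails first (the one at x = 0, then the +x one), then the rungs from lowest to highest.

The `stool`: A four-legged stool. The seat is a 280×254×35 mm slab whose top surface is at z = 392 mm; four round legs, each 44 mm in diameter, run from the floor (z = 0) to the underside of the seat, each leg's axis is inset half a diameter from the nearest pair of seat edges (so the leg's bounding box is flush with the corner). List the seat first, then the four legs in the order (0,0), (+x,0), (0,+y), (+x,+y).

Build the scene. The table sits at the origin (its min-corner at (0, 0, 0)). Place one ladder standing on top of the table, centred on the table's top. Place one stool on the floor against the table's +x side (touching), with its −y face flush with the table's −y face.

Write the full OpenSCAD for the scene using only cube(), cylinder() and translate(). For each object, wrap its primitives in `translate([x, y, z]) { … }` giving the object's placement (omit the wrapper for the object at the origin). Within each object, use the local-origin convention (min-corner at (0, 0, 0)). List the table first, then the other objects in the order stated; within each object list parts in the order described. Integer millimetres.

translate([0, 0, 694]) cube([992, 847, 29]);
translate([43, 43, 0]) cube([88, 88, 694]);
translate([861, 43, 0]) cube([88, 88, 694]);
translate([43, 716, 0]) cube([88, 88, 694]);
translate([861, 716, 0]) cube([88, 88, 694]);
translate([239, 394, 723]) {
  cube([55, 59, 2366]);
  translate([459, 0, 0]) cube([55, 59, 2366]);
  translate([55, 0, 164]) cube([404, 59, 39]);
  translate([55, 0, 493]) cube([404, 59, 39]);
  translate([55, 0, 822]) cube([404, 59, 39]);
  translate([55, 0, 1151]) cube([404, 59, 39]);
  translate([55, 0, 1480]) cube([404, 59, 39]);
  translate([55, 0, 1809]) cube([404, 59, 39]);
  translate([55, 0, 2138]) cube([404, 59, 39]);
}
translate([992, 0, 0]) {
  translate([0, 0, 357]) cube([280, 254, 35]);
  translate([22, 22, 0]) cylinder(h = 357, r = 22);
  translate([258, 22, 0]) cylinder(h = 357, r = 22);
  translate([22, 232, 0]) cylinder(h = 357, r = 22);
  translate([258, 232, 0]) cylinder(h = 357, r = 22);
}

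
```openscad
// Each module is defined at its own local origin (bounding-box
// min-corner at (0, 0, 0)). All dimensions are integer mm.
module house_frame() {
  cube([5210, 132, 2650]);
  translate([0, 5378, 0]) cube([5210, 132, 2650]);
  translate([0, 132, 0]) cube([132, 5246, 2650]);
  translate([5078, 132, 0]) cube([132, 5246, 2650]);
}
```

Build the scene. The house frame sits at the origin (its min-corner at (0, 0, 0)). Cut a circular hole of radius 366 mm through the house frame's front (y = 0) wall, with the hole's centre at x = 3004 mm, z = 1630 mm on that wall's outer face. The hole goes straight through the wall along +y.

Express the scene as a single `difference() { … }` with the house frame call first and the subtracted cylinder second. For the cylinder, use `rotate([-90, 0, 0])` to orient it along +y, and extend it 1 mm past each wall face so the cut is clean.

difference() {
  house_frame();
  translate([3004, -1, 1630]) rotate([-90, 0, 0]) cylinder(h = 134, r = 366);
}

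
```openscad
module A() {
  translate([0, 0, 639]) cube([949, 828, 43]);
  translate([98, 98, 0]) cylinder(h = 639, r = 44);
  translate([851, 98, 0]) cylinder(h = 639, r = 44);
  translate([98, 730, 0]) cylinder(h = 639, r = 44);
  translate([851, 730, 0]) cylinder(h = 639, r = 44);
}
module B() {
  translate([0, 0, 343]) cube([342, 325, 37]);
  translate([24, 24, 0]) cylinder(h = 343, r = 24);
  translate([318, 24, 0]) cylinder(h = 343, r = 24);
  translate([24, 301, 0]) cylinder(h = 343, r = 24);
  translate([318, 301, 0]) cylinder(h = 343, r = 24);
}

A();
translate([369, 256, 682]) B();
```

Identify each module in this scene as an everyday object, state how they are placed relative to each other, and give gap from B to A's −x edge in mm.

A is a table. B is a stool. The stool is on top of the table. The gap from the stool to the table's −x edge is 369 mm.

The stool's min-x is at 369; the table's min-x is 0; gap = 369 mm.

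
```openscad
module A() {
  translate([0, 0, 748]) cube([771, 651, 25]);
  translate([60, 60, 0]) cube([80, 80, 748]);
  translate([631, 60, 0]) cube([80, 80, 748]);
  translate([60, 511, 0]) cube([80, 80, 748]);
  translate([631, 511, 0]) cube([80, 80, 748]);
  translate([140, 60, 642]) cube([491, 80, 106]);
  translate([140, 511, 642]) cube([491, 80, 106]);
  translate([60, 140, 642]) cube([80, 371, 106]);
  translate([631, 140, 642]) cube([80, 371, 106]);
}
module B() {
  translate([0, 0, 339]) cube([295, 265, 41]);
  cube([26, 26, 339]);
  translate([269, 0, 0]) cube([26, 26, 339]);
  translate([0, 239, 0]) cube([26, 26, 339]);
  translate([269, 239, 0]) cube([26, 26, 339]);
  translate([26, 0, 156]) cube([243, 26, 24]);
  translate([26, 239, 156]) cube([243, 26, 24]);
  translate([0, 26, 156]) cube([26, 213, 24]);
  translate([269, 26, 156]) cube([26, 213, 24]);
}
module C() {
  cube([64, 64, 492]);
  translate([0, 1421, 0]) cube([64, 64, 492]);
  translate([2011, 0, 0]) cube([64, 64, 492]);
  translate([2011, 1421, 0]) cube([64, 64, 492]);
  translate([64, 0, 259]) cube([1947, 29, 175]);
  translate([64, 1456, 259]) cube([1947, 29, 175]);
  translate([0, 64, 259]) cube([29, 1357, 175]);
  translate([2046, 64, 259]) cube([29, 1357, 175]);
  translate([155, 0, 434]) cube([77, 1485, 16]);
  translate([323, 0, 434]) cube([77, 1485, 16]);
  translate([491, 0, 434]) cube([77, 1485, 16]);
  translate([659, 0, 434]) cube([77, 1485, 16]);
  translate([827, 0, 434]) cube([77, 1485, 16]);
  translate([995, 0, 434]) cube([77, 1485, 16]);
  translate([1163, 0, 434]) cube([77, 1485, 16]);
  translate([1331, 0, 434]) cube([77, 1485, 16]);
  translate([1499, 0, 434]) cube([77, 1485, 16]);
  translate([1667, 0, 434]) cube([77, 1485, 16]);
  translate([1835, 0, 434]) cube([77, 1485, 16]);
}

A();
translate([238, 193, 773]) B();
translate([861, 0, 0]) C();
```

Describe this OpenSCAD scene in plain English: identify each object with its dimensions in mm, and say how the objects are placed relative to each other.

A is a rectangular dining table. The top is 771×651×25 mm with its upper surface at z = 773 mm. It stands on four 80×80 mm square legs, each inset 60 mm from the nearest pair of top edges, running from the floor to the underside of the top. Four apron rails, 80 mm thick and 106 mm tall, run between adjacent legs with their top edges flush with the underside of the top and their outer faces flush with the legs' outer faces.

B is a simple wooden stool: a rectangular seat 295 mm (x) by 265 mm (y), 41 mm thick, top face at z = 380 mm, on four square legs, each 26×26 mm in cross-section. The legs rest on z = 0, each flush with a corner of the seat. Four stretchers, 26 mm wide and 24 mm tall, connect adjacent legs with their undersides at z = 156 mm, each running between the inner faces of the legs it joins and aligned with the legs' outer faces on the other axis.

C is a bed frame 2075 mm long (x) by 1485 mm wide (y). Four 64×64 mm corner posts, 492 mm tall, at the corners of the footprint. Four rails of 29 mm thickness and 175 mm height run between adjacent posts with their undersides at z = 259 mm, their outer faces flush with the outside of the frame (the two x-running rails run between the posts' inner faces; the two y-running rails run between the posts' inner faces). 11 slats, each 77 mm wide (x) and 16 mm thick, lie across the top of the two x-running rails, running the full 1485 mm width of the frame in y; the slats are evenly spaced along x between the inner faces of the end posts with equal gaps (rounded down to the nearest mm) at the −x end and between each pair — any rounding remainder accumulates at the +x end.

The stool is on top of the table, centred. The bed frame is on the floor beside the table on its +x side.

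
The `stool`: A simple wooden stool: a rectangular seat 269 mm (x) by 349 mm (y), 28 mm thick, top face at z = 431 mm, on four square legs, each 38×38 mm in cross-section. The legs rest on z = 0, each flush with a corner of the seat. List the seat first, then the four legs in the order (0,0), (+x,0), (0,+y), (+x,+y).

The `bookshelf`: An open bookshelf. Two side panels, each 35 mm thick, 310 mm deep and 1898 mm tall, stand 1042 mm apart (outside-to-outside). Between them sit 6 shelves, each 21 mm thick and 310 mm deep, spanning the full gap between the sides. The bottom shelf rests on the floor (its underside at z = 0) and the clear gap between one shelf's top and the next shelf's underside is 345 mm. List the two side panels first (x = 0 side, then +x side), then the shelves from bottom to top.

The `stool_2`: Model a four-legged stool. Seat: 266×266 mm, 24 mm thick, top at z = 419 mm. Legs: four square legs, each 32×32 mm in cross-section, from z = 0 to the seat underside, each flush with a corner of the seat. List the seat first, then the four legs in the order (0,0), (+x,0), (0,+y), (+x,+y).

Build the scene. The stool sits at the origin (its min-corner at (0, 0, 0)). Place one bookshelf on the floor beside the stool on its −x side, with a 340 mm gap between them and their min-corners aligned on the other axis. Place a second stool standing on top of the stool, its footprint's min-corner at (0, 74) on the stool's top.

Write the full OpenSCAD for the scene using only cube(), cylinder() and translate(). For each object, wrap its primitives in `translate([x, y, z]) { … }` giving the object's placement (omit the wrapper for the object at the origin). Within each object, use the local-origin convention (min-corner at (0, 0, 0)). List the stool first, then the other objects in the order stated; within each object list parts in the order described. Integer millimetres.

translate([0, 0, 403]) cube([269, 349, 28]);
cube([38, 38, 403]);
translate([231, 0, 0]) cube([38, 38, 403]);
translate([0, 311, 0]) cube([38, 38, 403]);
translate([231, 311, 0]) cube([38, 38, 403]);
translate([-1382, 0, 0]) {
  cube([35, 310, 1898]);
  translate([1007, 0, 0]) cube([35, 310, 1898]);
  translate([35, 0, 0]) cube([972, 310, 21]);
  translate([35, 0, 366]) cube([972, 310, 21]);
  translate([35, 0, 732]) cube([972, 310, 21]);
  translate([35, 0, 1098]) cube([972, 310, 21]);
  translate([35, 0, 1464]) cube([972, 310, 21]);
  translate([35, 0, 1830]) cube([972, 310, 21]);
}
translate([0, 74, 431]) {
  translate([0, 0, 395]) cube([266, 266, 24]);
  cube([32, 32, 395]);
  translate([234, 0, 0]) cube([32, 32, 395]);
  translate([0, 234, 0]) cube([32, 32, 395]);
  translate([234, 234, 0]) cube([32, 32, 395]);
}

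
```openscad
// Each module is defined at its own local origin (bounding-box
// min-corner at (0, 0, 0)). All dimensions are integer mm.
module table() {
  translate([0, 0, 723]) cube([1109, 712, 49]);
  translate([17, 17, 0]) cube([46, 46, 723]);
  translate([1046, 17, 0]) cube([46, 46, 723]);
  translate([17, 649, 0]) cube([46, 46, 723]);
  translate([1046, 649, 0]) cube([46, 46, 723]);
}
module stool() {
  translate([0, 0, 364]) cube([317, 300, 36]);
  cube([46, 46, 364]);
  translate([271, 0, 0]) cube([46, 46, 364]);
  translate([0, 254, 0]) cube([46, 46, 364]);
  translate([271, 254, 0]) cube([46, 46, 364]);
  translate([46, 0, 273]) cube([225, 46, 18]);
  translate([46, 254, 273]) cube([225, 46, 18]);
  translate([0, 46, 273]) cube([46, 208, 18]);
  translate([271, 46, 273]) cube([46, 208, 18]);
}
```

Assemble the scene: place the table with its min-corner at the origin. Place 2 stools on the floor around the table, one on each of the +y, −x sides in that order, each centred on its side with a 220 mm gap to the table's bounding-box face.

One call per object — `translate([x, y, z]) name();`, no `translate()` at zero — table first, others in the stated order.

table();
translate([396, 932, 0]) stool();
translate([-537, 206, 0]) stool();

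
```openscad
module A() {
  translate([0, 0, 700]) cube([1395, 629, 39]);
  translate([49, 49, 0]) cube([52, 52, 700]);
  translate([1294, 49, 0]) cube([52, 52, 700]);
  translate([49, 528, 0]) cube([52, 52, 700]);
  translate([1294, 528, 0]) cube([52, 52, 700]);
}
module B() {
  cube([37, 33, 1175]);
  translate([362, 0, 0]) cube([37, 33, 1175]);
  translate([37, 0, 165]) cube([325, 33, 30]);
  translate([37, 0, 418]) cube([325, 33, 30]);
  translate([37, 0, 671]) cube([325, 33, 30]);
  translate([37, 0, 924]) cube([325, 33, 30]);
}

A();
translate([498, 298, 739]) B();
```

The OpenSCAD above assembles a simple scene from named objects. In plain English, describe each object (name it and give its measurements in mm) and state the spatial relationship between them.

A is a table with a 1395×629 mm rectangular top, 39 mm thick, top surface at z = 739 mm, supported by four 52×52 mm square legs, each inset 49 mm from the nearest pair of top edges, running from the floor.

B is a straight ladder. Two 37×33 mm vertical rails, 1175 mm tall, stand 399 mm apart (outside-to-outside) with their front faces coplanar on the −y side. 4 rungs, each 33 mm deep and 30 mm tall, span between the inner faces of the rails, front faces flush with the rails. The lowest rung's underside is at z = 165 mm and rungs are spaced 253 mm apart (underside to underside).

The ladder is on top of the table, centred.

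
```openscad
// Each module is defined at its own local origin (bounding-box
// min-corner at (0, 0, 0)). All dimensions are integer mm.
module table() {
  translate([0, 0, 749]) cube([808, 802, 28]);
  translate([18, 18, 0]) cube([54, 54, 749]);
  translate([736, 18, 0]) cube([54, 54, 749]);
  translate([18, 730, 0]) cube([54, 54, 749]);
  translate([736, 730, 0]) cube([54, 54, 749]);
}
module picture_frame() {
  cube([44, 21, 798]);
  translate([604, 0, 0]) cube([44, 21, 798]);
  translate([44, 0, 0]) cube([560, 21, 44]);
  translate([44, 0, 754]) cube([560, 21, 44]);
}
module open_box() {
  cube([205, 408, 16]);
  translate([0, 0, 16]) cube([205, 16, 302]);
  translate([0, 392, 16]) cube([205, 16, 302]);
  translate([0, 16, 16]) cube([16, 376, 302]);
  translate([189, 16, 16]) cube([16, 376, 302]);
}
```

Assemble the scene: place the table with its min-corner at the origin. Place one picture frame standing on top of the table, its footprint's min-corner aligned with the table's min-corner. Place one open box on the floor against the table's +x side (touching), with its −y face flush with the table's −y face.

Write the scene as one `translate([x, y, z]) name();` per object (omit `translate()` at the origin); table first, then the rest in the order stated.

table();
translate([0, 0, 777]) picture_frame();
translate([808, 0, 0]) open_box();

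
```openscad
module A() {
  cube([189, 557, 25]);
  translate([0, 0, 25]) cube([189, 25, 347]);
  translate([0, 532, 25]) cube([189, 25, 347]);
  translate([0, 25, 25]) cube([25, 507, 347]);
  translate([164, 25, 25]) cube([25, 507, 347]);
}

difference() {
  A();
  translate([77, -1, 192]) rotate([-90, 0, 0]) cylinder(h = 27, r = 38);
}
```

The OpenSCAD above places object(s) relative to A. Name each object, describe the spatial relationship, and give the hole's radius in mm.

A is an open box. The open box has a circular hole through its front wall. The hole's radius is 38 mm.

The subtracted cylinder has r = 38 mm.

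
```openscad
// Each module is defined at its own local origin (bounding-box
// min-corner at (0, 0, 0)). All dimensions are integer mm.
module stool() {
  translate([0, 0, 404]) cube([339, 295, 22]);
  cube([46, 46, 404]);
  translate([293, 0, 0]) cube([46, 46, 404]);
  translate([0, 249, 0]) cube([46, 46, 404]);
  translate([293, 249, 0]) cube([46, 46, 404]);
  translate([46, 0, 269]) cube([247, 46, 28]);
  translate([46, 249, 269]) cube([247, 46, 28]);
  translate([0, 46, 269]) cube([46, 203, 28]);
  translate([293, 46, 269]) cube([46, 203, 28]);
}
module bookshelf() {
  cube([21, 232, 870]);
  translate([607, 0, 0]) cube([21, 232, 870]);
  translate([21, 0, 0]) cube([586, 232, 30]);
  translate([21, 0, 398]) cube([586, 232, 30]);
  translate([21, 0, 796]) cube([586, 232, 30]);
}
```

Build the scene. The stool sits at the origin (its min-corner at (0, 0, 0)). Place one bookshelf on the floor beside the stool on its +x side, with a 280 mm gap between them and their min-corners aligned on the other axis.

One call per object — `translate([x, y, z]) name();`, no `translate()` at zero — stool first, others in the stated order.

stool();
translate([619, 0, 0]) bookshelf();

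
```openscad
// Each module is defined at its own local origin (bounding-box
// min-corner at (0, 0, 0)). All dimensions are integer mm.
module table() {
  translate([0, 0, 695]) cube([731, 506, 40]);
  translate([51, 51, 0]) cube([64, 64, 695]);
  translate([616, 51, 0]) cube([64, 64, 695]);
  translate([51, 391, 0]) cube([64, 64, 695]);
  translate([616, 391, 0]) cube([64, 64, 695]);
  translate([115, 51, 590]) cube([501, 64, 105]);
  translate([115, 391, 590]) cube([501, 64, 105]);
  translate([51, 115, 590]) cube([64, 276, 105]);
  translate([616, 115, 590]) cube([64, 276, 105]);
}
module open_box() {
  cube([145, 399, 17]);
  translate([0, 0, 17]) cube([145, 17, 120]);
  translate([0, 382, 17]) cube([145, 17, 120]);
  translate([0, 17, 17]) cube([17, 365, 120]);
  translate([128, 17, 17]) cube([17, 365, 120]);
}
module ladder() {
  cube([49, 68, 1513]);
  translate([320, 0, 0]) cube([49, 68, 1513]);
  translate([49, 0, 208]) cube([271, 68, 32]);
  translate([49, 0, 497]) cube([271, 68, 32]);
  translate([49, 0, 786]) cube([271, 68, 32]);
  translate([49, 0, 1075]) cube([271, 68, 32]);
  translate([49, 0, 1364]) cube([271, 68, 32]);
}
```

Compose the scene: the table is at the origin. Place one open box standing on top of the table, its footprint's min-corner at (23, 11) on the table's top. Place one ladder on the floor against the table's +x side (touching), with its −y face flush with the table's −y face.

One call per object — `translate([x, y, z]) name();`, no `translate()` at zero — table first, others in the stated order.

table();
translate([23, 11, 735]) open_box();
translate([731, 0, 0]) ladder();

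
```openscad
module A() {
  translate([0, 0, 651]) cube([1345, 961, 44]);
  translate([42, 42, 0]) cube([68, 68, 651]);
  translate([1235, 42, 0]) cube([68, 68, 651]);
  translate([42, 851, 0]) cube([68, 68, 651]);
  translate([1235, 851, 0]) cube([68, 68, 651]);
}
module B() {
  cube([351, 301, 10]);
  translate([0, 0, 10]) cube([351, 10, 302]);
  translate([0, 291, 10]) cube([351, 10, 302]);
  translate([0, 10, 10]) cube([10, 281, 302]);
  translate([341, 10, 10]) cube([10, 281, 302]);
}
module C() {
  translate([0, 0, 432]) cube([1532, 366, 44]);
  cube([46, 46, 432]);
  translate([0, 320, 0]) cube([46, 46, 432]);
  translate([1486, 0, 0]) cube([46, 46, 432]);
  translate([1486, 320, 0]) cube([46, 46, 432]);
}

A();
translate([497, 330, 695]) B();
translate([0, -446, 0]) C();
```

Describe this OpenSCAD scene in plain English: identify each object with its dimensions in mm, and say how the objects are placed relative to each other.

A is a table: top 1345 mm (x) × 961 mm (y), 44 mm thick, upper face at z = 695 mm, on four 68×68 mm square legs, each inset 42 mm from the nearest pair of top edges, running from z = 0 to the bottom of the top.

B is an open-topped rectangular box: outside dimensions 351×301×312 mm, with a uniform wall and base thickness of 10 mm. The base is a full 351×301 slab on the floor; four walls sit on top of the base. The front and back walls (the −y and +y sides) span the full width; the two side walls fit between them.

C is a long wooden bench with a 1532 mm (x) × 366 mm (y) seat, 44 mm thick, its top surface 476 mm above the floor. Four 46 mm square legs at the seat corners, flush with the edges, run from z = 0 to the seat underside.

The open box is on top of the table, centred. The bench is on the floor beside the table on its −y side.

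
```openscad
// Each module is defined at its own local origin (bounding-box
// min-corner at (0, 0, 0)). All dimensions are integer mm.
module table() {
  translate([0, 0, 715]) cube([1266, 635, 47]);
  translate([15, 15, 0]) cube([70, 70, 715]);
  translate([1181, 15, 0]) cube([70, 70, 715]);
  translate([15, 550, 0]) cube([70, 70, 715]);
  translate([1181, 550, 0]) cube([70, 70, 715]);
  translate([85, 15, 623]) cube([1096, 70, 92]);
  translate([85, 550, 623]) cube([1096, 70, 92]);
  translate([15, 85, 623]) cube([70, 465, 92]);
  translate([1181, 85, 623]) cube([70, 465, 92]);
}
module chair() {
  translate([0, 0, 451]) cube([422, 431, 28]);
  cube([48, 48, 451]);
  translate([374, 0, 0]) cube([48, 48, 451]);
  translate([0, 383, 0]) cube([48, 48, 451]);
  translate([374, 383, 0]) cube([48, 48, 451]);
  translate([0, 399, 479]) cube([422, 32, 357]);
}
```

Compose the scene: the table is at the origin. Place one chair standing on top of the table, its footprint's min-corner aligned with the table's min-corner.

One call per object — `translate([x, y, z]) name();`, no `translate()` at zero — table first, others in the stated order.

table();
translate([0, 0, 762]) chair();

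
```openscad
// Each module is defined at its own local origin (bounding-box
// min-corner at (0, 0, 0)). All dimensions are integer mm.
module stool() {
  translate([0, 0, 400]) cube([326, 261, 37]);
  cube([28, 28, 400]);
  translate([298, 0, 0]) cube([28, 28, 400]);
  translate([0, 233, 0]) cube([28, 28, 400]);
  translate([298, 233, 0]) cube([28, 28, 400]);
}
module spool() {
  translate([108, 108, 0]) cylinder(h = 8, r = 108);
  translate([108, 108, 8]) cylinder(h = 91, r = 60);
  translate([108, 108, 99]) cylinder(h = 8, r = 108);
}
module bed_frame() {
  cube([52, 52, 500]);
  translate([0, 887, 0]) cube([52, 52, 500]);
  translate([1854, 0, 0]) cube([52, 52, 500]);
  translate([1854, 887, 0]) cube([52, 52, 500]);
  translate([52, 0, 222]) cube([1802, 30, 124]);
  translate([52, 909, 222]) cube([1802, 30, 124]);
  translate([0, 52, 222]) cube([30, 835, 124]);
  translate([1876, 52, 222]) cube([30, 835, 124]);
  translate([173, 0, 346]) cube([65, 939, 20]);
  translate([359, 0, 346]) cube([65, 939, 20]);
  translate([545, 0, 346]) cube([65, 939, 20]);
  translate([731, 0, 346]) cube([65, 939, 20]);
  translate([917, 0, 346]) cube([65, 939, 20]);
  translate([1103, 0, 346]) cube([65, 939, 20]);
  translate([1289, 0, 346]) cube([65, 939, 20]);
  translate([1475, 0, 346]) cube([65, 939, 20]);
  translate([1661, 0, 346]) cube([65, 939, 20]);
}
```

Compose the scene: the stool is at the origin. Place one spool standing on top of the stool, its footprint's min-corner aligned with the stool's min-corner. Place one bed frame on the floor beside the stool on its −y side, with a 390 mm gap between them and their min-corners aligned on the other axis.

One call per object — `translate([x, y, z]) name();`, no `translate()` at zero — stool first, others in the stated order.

stool();
translate([0, 0, 437]) spool();
translate([0, -1329, 0]) bed_frame();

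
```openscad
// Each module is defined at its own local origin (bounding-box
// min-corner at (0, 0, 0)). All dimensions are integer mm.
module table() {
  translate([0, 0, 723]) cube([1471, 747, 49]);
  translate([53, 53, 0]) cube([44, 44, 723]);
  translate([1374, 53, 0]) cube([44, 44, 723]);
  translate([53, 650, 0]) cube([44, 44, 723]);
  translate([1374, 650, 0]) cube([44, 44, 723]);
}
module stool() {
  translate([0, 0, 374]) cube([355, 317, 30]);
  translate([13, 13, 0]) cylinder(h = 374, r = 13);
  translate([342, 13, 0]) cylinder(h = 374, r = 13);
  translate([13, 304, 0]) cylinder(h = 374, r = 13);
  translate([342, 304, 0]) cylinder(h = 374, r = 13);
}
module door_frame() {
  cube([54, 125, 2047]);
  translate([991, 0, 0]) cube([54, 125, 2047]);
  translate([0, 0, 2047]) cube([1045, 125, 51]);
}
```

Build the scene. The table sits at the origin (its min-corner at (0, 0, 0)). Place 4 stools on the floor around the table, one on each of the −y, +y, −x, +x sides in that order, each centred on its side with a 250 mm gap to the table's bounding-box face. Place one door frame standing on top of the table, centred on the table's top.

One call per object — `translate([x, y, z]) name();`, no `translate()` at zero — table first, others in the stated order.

table();
translate([558, -567, 0]) stool();
translate([558, 997, 0]) stool();
translate([-605, 215, 0]) stool();
translate([1721, 215, 0]) stool();
translate([213, 311, 772]) door_frame();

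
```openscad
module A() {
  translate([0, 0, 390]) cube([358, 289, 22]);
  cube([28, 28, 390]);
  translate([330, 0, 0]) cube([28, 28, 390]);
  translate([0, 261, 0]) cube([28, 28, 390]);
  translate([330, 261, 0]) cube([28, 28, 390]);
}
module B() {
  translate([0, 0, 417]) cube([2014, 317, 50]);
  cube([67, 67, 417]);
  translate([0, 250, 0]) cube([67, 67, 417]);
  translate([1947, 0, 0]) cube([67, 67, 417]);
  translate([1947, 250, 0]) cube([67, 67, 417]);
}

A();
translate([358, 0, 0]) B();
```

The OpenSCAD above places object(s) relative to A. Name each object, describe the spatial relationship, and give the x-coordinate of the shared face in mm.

The stool's +x face and the bench's −x face are both at x = 358 mm.

A is a stool. B is a bench. The bench is against the stool's +x side, with their −y faces flush. The x-coordinate of the shared face is 358 mm.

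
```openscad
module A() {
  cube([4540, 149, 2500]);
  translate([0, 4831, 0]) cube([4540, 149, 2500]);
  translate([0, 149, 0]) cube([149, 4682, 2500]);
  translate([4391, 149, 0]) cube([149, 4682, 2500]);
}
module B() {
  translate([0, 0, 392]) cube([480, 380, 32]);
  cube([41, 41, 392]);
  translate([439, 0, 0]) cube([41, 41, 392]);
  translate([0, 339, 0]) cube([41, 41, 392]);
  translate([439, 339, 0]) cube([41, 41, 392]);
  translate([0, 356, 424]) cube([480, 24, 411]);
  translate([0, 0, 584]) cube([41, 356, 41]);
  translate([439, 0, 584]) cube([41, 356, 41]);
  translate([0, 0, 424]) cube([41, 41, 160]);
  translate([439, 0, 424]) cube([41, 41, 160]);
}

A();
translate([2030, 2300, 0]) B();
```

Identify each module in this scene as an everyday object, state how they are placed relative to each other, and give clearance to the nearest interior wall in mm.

Clearances: x = 1881, y = 2151; minimum 1881 mm.

A is a house frame. B is a chair. The chair sits inside the house frame, centred. The clearance to the nearest interior wall is 1881 mm.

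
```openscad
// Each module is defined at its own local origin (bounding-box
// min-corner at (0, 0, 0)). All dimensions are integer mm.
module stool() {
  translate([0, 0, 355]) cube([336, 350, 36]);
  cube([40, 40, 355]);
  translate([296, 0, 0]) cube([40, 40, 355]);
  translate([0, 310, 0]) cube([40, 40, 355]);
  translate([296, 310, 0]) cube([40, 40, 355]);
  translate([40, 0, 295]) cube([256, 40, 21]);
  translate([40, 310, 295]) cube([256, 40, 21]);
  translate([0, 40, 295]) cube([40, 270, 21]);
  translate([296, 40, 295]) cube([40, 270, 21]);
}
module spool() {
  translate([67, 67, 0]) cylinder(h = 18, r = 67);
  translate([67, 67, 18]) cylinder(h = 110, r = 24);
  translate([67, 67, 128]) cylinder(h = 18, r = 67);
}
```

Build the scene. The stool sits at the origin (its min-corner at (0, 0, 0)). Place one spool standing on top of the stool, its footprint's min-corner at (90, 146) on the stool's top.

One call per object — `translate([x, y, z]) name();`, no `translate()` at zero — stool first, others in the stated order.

stool();
translate([90, 146, 391]) spool();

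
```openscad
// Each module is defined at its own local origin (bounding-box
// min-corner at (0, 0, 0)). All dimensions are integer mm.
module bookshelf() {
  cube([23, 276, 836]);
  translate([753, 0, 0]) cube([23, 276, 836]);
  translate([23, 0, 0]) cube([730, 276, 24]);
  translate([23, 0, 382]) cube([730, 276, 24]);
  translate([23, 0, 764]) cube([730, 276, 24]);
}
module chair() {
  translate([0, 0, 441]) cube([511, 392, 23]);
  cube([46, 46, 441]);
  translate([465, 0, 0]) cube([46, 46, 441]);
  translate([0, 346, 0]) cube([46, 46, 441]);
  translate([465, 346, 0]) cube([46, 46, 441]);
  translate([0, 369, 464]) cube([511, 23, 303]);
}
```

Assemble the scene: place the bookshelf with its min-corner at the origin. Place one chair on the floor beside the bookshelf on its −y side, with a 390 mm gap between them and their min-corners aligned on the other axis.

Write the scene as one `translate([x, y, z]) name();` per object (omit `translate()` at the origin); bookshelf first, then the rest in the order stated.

bookshelf();
translate([0, -782, 0]) chair();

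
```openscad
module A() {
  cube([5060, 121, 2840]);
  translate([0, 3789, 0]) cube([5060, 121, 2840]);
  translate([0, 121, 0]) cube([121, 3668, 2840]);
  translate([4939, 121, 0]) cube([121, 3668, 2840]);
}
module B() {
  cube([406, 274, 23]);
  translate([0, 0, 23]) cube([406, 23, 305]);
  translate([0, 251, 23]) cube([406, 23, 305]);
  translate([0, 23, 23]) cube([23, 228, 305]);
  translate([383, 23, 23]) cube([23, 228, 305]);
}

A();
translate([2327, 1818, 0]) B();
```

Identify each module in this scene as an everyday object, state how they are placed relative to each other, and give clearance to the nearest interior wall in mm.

A is a house frame. B is an open box. The open box sits inside the house frame, centred. The clearance to the nearest interior wall is 1697 mm.

Clearances: x = 2206, y = 1697; minimum 1697 mm.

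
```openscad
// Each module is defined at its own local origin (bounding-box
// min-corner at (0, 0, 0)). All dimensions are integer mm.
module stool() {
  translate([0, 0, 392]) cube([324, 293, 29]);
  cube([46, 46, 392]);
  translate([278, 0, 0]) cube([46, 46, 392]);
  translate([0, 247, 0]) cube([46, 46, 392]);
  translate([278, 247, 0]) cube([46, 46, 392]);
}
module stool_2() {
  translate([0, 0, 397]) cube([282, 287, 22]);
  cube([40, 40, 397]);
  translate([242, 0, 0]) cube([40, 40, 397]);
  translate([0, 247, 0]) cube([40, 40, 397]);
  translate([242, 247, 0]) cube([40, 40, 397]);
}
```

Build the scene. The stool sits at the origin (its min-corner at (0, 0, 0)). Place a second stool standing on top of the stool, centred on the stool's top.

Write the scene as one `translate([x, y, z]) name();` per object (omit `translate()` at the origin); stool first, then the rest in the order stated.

stool();
translate([21, 3, 421]) stool_2();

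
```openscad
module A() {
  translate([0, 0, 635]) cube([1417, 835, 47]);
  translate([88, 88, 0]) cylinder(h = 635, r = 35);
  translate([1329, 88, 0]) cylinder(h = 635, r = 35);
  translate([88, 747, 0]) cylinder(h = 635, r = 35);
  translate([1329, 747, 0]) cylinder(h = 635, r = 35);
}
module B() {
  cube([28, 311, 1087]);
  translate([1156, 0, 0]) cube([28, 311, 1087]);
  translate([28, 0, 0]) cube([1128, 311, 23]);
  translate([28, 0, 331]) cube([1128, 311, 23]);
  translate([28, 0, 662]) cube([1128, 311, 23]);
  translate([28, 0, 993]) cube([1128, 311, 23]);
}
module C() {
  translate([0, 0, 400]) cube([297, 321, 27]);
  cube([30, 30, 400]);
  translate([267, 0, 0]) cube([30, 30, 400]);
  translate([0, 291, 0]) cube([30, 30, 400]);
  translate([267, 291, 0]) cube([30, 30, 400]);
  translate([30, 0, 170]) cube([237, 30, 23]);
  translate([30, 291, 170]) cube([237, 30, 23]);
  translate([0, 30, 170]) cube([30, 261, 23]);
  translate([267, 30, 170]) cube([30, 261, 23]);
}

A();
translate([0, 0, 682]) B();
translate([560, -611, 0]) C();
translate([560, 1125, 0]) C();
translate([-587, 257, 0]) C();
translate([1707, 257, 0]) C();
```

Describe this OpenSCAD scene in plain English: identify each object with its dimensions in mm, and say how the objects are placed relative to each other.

A is a rectangular dining table. The top is 1417×835×47 mm with its upper surface at z = 682 mm. It stands on four round legs of 70 mm diameter, each leg's bounding box inset 53 mm from the nearest pair of top edges, running from the floor to the underside of the top.

B is a bookshelf 1184 mm wide overall, 311 mm deep and 1087 mm tall. The two sides are 28 mm thick vertical panels. 4 horizontal shelves of 23 mm thickness span between the inner faces of the sides; the lowest shelf sits on the floor and shelves are stacked with a clear vertical gap of 308 mm between each pair.

C is a four-legged stool. The seat is a 297×321×27 mm slab whose top surface is at z = 427 mm; four square legs, each 30×30 mm in cross-section, run from the floor (z = 0) to the underside of the seat, each flush with a corner of the seat. Four stretchers, 30 mm wide and 23 mm tall, connect adjacent legs with their undersides at z = 170 mm, each running between the inner faces of the legs it joins and aligned with the legs' outer faces on the other axis.

The bookshelf is on top of the table. Four stools sit around the table at the −y, +y, −x, +x sides.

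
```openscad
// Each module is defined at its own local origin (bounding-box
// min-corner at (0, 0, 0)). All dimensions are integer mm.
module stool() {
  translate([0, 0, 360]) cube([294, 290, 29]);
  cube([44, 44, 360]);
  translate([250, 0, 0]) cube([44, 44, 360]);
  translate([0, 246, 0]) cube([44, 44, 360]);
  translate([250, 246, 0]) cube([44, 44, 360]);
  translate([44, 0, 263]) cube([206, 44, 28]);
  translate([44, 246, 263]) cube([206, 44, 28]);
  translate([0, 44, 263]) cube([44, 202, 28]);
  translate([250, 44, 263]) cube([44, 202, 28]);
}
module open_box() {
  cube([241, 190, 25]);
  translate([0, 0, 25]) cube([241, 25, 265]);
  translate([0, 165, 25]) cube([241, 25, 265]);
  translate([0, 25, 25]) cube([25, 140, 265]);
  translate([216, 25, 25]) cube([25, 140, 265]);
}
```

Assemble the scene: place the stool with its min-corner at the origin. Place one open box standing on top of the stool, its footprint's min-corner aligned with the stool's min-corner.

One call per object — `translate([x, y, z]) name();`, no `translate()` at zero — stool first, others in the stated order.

stool();
translate([0, 0, 389]) open_box();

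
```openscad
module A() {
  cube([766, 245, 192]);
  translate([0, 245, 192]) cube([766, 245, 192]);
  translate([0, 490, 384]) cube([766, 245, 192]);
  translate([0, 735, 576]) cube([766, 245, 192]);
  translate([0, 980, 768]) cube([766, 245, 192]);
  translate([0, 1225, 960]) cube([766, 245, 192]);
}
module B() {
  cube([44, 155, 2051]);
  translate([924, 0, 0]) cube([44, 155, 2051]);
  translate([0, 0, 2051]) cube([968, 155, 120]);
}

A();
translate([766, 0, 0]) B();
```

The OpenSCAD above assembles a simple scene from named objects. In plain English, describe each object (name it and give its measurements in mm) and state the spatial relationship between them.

A is a straight staircase of 6 solid steps. Each step is 766 mm wide (x), 245 mm deep (y, the going) and 192 mm tall (the rise). The first step rests on the floor; each subsequent step sits one going further in +y and one rise higher in +z, directly behind and above the previous step with no overlap.

B is a rectangular door frame: two vertical jambs of 44×155 mm section, 2051 mm tall, with a clear opening 880 mm wide between their inner faces. A header 120 mm tall and 155 mm deep lies on top of the jambs and spans the full outside width.

The door frame is against the staircase's +x side, with their −y faces flush.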